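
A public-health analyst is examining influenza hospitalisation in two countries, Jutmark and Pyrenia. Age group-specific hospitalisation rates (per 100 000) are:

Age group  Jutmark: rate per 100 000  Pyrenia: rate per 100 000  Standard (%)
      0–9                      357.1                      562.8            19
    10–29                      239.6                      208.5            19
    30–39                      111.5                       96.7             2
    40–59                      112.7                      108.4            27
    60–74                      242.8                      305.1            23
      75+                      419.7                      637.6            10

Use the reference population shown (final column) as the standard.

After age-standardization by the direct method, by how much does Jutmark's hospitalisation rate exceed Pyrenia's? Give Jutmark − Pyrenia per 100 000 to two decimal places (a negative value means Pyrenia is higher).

Standard weights: 0.19, 0.19, 0.02, 0.27, 0.23, 0.10.
Jutmark: 0.1900×357.1 + 0.1900×239.6 + 0.0200×111.5 + 0.2700×112.7 + 0.2300×242.8 + 0.1000×419.7 = 243.8460 per 100 000.
Pyrenia: 0.1900×562.8 + 0.1900×208.5 + 0.0200×96.7 + 0.2700×108.4 + 0.2300×305.1 + 0.1000×637.6 = 311.6820 per 100 000.
Difference = 243.8460 − 311.6820 = -67.8360.

-67.84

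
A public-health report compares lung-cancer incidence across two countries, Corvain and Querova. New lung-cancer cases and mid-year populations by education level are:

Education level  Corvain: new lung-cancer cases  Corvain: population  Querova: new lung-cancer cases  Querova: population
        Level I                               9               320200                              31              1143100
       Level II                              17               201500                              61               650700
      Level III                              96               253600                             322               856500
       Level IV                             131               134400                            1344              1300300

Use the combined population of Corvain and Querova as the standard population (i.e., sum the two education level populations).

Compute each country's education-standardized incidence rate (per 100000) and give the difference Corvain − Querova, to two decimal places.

-1.81

Education-specific rates per 100000 for Corvain: 2.81, 8.44, 37.85, 97.47.
For Querova: 2.71, 9.37, 37.59, 103.36.
Combined standard total = 4860300; weights = 0.3011, 0.1753, 0.2284, 0.2952.
Corvain: 0.3011×2.81 + 0.1753×8.44 + 0.2284×37.85 + 0.2952×97.47 = 39.7436 per 100000.
Querova: 0.3011×2.71 + 0.1753×9.37 + 0.2284×37.59 + 0.2952×103.36 = 41.5577 per 100000.
Difference = 39.7436 − 41.5577 = -1.8141.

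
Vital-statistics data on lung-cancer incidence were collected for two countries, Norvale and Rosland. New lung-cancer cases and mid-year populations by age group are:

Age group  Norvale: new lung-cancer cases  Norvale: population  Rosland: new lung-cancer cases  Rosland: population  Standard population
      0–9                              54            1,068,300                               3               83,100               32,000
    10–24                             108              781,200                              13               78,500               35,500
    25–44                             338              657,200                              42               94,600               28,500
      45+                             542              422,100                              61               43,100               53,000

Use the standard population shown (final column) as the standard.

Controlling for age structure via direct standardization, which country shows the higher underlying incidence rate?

Age-specific rates per 100,000 for Norvale: 5.05, 13.82, 51.43, 128.41.
For Rosland: 3.61, 16.56, 44.40, 141.53.
Standard total = 149,000; weights = 0.2148, 0.2383, 0.1913, 0.3557.
Norvale: 0.2148×5.05 + 0.2383×13.82 + 0.1913×51.43 + 0.3557×128.41 = 59.8912 per 100,000.
Rosland: 0.2148×3.61 + 0.2383×16.56 + 0.1913×44.40 + 0.3557×141.53 = 63.5564 per 100,000.

Rosland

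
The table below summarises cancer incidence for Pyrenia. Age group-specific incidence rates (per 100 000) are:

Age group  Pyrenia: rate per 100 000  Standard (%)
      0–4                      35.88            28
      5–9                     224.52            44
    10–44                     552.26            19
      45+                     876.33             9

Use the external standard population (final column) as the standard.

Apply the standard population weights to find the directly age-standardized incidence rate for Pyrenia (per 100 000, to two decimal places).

292.63

Standard weights: 0.28, 0.44, 0.19, 0.09.
Standardized rate: 0.2800×35.88 + 0.4400×224.52 + 0.1900×552.26 + 0.0900×876.33 = 292.6343 per 100 000.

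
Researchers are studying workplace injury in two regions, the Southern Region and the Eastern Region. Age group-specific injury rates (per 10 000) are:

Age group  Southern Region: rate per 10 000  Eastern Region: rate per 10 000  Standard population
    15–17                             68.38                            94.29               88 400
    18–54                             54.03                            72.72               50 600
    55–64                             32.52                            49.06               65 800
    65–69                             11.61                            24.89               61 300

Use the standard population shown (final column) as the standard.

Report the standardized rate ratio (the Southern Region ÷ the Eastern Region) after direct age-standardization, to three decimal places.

Standard total = 266 100; weights = 0.3322, 0.1902, 0.2473, 0.2304.
The Southern Region: 0.3322×68.38 + 0.1902×54.03 + 0.2473×32.52 + 0.2304×11.61 = 43.7062 per 10 000.
The Eastern Region: 0.3322×94.29 + 0.1902×72.72 + 0.2473×49.06 + 0.2304×24.89 = 63.0168 per 10 000.
Ratio = 43.7062 ÷ 63.0168 = 0.69356.

0.694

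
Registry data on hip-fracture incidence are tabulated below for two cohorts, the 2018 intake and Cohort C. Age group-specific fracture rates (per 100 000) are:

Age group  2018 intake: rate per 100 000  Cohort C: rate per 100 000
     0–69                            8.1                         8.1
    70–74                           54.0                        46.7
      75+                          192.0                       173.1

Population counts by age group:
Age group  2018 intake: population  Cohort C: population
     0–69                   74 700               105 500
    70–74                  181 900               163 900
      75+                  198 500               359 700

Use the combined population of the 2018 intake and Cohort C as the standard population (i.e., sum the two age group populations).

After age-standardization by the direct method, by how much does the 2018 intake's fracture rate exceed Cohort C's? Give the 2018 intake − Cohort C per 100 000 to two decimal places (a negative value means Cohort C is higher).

12.06

Combined standard total = 1 084 200; weights = 0.1662, 0.3189, 0.5148.
The 2018 intake: 0.1662×8.1 + 0.3189×54.0 + 0.5148×192.0 = 117.4204 per 100 000.
Cohort C: 0.1662×8.1 + 0.3189×46.7 + 0.5148×173.1 = 105.3615 per 100 000.
Difference = 117.4204 − 105.3615 = 12.0590.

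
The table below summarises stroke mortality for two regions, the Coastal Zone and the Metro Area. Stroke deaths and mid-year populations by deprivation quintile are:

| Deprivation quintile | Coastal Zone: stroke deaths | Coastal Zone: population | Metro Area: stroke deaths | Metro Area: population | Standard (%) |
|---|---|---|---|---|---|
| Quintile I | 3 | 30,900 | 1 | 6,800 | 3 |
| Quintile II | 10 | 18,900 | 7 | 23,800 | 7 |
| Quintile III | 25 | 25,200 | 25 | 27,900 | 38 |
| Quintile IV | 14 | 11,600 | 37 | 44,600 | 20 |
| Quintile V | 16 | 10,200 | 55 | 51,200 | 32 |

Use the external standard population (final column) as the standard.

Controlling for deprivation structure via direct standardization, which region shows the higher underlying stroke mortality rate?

Deprivation-specific rates per 100,000 for the Coastal Zone: 9.71, 52.91, 99.21, 120.69, 156.86.
For the Metro Area: 14.71, 29.41, 89.61, 82.96, 107.42.
Standard weights: 0.03, 0.07, 0.38, 0.20, 0.32.
The Coastal Zone: 0.0300×9.71 + 0.0700×52.91 + 0.3800×99.21 + 0.2000×120.69 + 0.3200×156.86 = 116.0274 per 100,000.
The Metro Area: 0.0300×14.71 + 0.0700×29.41 + 0.3800×89.61 + 0.2000×82.96 + 0.3200×107.42 = 87.5171 per 100,000.
The crude rates (70.25 vs 81.01) would put the Metro Area higher, but that reflects its deprivation composition; once standardized to a common deprivation structure, the Coastal Zone has the higher underlying rate.

Coastal Zone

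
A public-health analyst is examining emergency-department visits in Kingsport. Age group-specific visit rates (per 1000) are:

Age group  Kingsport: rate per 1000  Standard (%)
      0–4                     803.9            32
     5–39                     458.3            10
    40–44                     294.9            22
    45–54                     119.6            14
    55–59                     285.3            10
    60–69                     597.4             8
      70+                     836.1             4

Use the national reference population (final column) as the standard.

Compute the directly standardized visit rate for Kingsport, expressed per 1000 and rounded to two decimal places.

494.47

Standard weights: 0.32, 0.10, 0.22, 0.14, 0.10, 0.08, 0.04.
Standardized rate: 0.3200×803.9 + 0.1000×458.3 + 0.2200×294.9 + 0.1400×119.6 + 0.1000×285.3 + 0.0800×597.4 + 0.0400×836.1 = 494.4660 per 1000.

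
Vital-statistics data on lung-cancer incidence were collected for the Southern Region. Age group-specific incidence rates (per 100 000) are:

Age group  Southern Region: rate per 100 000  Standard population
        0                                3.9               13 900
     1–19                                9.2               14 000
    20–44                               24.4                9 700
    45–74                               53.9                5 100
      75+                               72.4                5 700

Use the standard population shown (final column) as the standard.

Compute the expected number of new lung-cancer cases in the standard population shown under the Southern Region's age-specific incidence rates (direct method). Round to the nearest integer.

11

Expected new lung-cancer cases = Σ (standard pop × age-specific rate ÷ 100 000)
= 13 900×3.9/100 000 + 14 000×9.2/100 000 + 9 700×24.4/100 000 + 5 100×53.9/100 000 + 5 700×72.4/100 000
= 0.54 + 1.29 + 2.37 + 2.75 + 4.13 = 11.07.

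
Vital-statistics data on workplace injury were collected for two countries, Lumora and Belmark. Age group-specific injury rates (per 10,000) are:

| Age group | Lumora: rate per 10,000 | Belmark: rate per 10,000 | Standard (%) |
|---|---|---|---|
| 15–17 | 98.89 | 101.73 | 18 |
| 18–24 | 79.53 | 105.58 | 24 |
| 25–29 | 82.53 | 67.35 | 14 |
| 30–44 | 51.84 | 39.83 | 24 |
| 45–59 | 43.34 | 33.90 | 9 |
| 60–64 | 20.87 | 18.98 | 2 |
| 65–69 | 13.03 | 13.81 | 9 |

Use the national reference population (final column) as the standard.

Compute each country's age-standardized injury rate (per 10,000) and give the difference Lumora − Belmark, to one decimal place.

-0.9

Standard weights: 0.18, 0.24, 0.14, 0.24, 0.09, 0.02, 0.09.
Lumora: 0.1800×98.89 + 0.2400×79.53 + 0.1400×82.53 + 0.2400×51.84 + 0.0900×43.34 + 0.0200×20.87 + 0.0900×13.03 = 66.3739 per 10,000.
Belmark: 0.1800×101.73 + 0.2400×105.58 + 0.1400×67.35 + 0.2400×39.83 + 0.0900×33.90 + 0.0200×18.98 + 0.0900×13.81 = 67.3123 per 10,000.
Difference = 66.3739 − 67.3123 = -0.9384.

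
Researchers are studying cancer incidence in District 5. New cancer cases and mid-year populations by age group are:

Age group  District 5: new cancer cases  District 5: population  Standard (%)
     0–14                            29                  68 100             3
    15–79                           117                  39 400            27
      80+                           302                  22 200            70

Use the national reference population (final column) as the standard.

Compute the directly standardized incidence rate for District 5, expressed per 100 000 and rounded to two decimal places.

Age-specific rates per 100 000 for District 5: 42.58, 296.95, 1360.36.
Standard weights: 0.03, 0.27, 0.70.
Standardized rate: 0.0300×42.58 + 0.2700×296.95 + 0.7000×1360.36 = 1033.7075 per 100 000.

1033.71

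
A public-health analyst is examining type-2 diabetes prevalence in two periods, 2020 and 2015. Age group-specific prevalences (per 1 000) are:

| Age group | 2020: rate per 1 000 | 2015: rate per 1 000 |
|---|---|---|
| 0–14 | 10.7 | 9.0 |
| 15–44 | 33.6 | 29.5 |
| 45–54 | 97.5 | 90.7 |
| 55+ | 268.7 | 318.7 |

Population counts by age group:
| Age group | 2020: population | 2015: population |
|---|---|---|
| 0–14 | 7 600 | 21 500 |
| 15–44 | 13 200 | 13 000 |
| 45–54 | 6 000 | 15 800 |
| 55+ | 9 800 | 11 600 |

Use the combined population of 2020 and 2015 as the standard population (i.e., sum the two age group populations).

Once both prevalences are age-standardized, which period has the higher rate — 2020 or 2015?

2015

Combined standard total = 98 500; weights = 0.2954, 0.2660, 0.2213, 0.2173.
2020: 0.2954×10.7 + 0.2660×33.6 + 0.2213×97.5 + 0.2173×268.7 = 92.0545 per 1 000.
2015: 0.2954×9.0 + 0.2660×29.5 + 0.2213×90.7 + 0.2173×318.7 = 99.8197 per 1 000.
The crude rates (102.27 vs 92.20) would put 2020 higher, but that reflects its age composition; once standardized to a common age structure, 2015 has the higher underlying rate.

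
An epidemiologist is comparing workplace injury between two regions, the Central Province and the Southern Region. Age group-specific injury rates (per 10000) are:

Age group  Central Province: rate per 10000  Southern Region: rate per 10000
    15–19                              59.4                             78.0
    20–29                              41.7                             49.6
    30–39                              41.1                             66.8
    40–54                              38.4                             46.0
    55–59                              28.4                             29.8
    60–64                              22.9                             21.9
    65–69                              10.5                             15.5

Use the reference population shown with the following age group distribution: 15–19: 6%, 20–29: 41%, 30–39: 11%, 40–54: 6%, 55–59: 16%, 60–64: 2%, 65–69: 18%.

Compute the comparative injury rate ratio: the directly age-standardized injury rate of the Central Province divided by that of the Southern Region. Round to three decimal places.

Standard weights: 0.06, 0.41, 0.11, 0.06, 0.16, 0.02, 0.18.
The Central Province: 0.0600×59.4 + 0.4100×41.7 + 0.1100×41.1 + 0.0600×38.4 + 0.1600×28.4 + 0.0200×22.9 + 0.1800×10.5 = 34.3780 per 10000.
The Southern Region: 0.0600×78.0 + 0.4100×49.6 + 0.1100×66.8 + 0.0600×46.0 + 0.1600×29.8 + 0.0200×21.9 + 0.1800×15.5 = 43.1200 per 10000.
Ratio = 34.3780 ÷ 43.1200 = 0.79726.

0.797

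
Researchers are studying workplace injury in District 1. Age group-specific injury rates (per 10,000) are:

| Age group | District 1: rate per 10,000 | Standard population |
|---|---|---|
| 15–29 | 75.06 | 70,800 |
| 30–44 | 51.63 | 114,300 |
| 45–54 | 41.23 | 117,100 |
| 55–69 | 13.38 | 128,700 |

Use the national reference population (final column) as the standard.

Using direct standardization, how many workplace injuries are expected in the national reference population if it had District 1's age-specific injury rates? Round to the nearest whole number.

1777

Expected workplace injuries = Σ (standard pop × age-specific rate ÷ 10,000)
= 70,800×75.06/10,000 + 114,300×51.63/10,000 + 117,100×41.23/10,000 + 128,700×13.38/10,000
= 531.42 + 590.13 + 482.80 + 172.20 = 1776.56.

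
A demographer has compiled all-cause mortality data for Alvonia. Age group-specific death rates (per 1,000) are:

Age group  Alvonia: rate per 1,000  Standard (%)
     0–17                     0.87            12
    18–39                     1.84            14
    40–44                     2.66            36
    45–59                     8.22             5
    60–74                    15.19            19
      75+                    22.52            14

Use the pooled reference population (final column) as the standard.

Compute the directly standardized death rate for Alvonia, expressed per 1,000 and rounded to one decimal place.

7.8

Standard weights: 0.12, 0.14, 0.36, 0.05, 0.19, 0.14.
Standardized rate: 0.1200×0.87 + 0.1400×1.84 + 0.3600×2.66 + 0.0500×8.22 + 0.1900×15.19 + 0.1400×22.52 = 7.7695 per 1,000.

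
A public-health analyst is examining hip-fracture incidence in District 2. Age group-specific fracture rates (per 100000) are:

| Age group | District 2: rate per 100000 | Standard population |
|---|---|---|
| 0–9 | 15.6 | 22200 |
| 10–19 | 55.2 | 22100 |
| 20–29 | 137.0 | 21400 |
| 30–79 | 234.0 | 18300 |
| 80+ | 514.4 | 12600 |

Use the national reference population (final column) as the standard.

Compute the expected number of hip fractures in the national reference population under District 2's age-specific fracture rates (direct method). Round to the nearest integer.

153

Expected hip fractures = Σ (standard pop × age-specific rate ÷ 100000)
= 22200×15.6/100000 + 22100×55.2/100000 + 21400×137.0/100000 + 18300×234.0/100000 + 12600×514.4/100000
= 3.46 + 12.20 + 29.32 + 42.82 + 64.81 = 152.62.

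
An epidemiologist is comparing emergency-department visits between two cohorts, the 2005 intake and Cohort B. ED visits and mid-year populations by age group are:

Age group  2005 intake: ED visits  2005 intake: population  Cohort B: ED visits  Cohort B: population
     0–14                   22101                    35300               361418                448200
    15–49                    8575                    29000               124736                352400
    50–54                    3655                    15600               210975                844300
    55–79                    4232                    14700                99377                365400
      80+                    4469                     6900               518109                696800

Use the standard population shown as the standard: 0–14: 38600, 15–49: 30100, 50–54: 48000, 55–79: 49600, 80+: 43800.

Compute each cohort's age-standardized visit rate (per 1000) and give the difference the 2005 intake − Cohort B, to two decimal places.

Age-specific rates per 1000 for the 2005 intake: 626.091, 295.690, 234.295, 287.891, 647.681.
For Cohort B: 806.377, 353.961, 249.882, 271.968, 743.555.
Standard total = 210100; weights = 0.1837, 0.1433, 0.2285, 0.2361, 0.2085.
The 2005 intake: 0.1837×626.091 + 0.1433×295.690 + 0.2285×234.295 + 0.2361×287.891 + 0.2085×647.681 = 413.9046 per 1000.
Cohort B: 0.1837×806.377 + 0.1433×353.961 + 0.2285×249.882 + 0.2361×271.968 + 0.2085×743.555 = 475.1642 per 1000.
Difference = 413.9046 − 475.1642 = -61.2596.

-61.26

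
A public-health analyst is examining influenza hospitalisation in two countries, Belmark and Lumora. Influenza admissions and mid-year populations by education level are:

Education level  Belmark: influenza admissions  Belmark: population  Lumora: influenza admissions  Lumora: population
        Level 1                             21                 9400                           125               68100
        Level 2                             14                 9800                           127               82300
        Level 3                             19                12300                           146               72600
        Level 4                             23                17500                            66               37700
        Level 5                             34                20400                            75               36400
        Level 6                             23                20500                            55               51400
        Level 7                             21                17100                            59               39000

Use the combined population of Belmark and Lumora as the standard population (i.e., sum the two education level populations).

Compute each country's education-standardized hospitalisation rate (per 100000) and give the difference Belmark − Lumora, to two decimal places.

Education-specific rates per 100000 for Belmark: 223.40, 142.86, 154.47, 131.43, 166.67, 112.20, 122.81.
For Lumora: 183.55, 154.31, 201.10, 175.07, 206.04, 107.00, 151.28.
Combined standard total = 494500; weights = 0.1567, 0.1862, 0.1717, 0.1116, 0.1149, 0.1454, 0.1134.
Belmark: 0.1567×223.40 + 0.1862×142.86 + 0.1717×154.47 + 0.1116×131.43 + 0.1149×166.67 + 0.1454×112.20 + 0.1134×122.81 = 152.2011 per 100000.
Lumora: 0.1567×183.55 + 0.1862×154.31 + 0.1717×201.10 + 0.1116×175.07 + 0.1149×206.04 + 0.1454×107.00 + 0.1134×151.28 = 167.9650 per 100000.
Difference = 152.2011 − 167.9650 = -15.7639.

-15.76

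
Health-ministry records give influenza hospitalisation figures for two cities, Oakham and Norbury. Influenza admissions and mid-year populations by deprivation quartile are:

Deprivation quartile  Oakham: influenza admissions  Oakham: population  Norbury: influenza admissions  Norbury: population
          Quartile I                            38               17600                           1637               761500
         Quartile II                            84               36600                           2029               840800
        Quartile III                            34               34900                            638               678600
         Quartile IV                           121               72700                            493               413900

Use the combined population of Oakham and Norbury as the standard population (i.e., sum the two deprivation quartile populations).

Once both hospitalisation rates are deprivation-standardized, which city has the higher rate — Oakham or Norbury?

Oakham

Deprivation-specific rates per 100000 for Oakham: 215.91, 229.51, 97.42, 166.44.
For Norbury: 214.97, 241.32, 94.02, 119.11.
Combined standard total = 2856600; weights = 0.2727, 0.3071, 0.2498, 0.1703.
Oakham: 0.2727×215.91 + 0.3071×229.51 + 0.2498×97.42 + 0.1703×166.44 = 182.0639 per 100000.
Norbury: 0.2727×214.97 + 0.3071×241.32 + 0.2498×94.02 + 0.1703×119.11 = 176.5232 per 100000.
The crude rates (171.20 vs 178.01) would put Norbury higher, but that reflects its deprivation composition; once standardized to a common deprivation structure, Oakham has the higher underlying rate.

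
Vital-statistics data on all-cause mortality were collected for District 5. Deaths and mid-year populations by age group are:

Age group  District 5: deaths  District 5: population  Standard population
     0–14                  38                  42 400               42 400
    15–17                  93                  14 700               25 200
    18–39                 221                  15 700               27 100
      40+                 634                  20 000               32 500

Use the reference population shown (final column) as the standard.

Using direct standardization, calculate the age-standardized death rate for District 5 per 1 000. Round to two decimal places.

12.65

Age-specific rates per 1 000 for District 5: 0.896, 6.327, 14.076, 31.700.
Standard total = 127 200; weights = 0.3333, 0.1981, 0.2131, 0.2555.
Standardized rate: 0.3333×0.896 + 0.1981×6.327 + 0.2131×14.076 + 0.2555×31.700 = 12.6505 per 1 000.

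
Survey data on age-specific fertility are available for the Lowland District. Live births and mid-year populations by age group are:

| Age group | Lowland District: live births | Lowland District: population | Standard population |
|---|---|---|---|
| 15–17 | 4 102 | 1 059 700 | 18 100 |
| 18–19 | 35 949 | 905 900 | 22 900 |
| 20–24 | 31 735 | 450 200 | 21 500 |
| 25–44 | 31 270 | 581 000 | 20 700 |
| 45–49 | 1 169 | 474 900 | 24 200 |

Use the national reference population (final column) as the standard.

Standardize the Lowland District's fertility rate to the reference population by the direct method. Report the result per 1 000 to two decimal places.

34.15

Age-specific rates per 1 000 for the Lowland District: 3.871, 39.683, 70.491, 53.821, 2.462.
Standard total = 107 400; weights = 0.1685, 0.2132, 0.2002, 0.1927, 0.2253.
Standardized rate: 0.1685×3.871 + 0.2132×39.683 + 0.2002×70.491 + 0.1927×53.821 + 0.2253×2.462 = 34.1530 per 1 000.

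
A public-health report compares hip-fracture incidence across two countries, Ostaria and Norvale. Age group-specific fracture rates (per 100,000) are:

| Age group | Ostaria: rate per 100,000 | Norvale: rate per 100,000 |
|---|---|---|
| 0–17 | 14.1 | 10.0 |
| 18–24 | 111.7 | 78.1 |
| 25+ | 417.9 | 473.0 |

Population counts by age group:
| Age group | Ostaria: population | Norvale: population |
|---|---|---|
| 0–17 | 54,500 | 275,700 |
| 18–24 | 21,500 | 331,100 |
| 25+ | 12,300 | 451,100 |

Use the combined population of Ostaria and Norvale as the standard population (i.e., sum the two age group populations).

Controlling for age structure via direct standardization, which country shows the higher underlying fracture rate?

Norvale

Combined standard total = 1,146,200; weights = 0.2881, 0.3076, 0.4043.
Ostaria: 0.2881×14.1 + 0.3076×111.7 + 0.4043×417.9 = 207.3775 per 100,000.
Norvale: 0.2881×10.0 + 0.3076×78.1 + 0.4043×473.0 = 218.1367 per 100,000.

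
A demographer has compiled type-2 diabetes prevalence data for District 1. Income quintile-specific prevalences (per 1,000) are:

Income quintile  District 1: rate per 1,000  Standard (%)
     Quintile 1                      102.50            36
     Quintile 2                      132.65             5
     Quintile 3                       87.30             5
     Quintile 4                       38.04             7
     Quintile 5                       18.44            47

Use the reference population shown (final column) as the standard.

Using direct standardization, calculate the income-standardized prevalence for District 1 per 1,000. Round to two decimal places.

59.23

Standard weights: 0.36, 0.05, 0.05, 0.07, 0.47.
Standardized rate: 0.3600×102.50 + 0.0500×132.65 + 0.0500×87.30 + 0.0700×38.04 + 0.4700×18.44 = 59.2271 per 1,000.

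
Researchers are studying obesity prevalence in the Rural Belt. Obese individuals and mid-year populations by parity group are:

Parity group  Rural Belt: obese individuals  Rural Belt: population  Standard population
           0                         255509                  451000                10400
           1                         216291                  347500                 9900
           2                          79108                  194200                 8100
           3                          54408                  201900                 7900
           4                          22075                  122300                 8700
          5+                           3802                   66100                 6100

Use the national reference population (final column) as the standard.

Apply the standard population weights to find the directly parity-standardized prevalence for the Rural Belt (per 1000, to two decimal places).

379.72

Parity-specific rates per 1000 for the Rural Belt: 566.539, 622.420, 407.353, 269.480, 180.499, 57.519.
Standard total = 51100; weights = 0.2035, 0.1937, 0.1585, 0.1546, 0.1703, 0.1194.
Standardized rate: 0.2035×566.539 + 0.1937×622.420 + 0.1585×407.353 + 0.1546×269.480 + 0.1703×180.499 + 0.1194×57.519 = 379.7186 per 1000.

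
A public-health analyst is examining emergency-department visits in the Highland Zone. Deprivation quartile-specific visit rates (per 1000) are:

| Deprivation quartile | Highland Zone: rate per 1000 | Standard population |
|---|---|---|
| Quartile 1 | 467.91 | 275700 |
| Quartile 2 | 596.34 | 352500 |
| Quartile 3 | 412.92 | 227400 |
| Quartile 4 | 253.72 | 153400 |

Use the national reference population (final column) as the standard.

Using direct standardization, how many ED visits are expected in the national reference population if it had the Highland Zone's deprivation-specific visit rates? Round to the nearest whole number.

472031

Expected ED visits = Σ (standard pop × deprivation-specific rate ÷ 1000)
= 275700×467.91/1000 + 352500×596.34/1000 + 227400×412.92/1000 + 153400×253.72/1000
= 129002.79 + 210209.85 + 93898.01 + 38920.65 = 472031.29.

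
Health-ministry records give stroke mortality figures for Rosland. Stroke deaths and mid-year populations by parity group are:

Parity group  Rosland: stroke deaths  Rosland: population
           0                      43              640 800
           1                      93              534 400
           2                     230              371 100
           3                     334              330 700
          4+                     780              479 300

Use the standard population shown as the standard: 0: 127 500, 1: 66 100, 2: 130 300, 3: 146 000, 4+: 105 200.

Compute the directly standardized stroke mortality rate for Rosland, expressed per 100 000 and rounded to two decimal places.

72.94

Parity-specific rates per 100 000 for Rosland: 6.71, 17.40, 61.98, 101.00, 162.74.
Standard total = 575 100; weights = 0.2217, 0.1149, 0.2266, 0.2539, 0.1829.
Standardized rate: 0.2217×6.71 + 0.1149×17.40 + 0.2266×61.98 + 0.2539×101.00 + 0.1829×162.74 = 72.9391 per 100 000.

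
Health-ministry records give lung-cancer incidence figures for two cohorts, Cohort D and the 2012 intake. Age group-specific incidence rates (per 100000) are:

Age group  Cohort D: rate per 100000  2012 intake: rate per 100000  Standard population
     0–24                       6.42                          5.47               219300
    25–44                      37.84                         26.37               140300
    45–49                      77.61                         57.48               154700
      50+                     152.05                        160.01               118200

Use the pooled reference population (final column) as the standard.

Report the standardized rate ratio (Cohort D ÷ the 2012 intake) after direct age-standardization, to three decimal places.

Standard total = 632500; weights = 0.3467, 0.2218, 0.2446, 0.1869.
Cohort D: 0.3467×6.42 + 0.2218×37.84 + 0.2446×77.61 + 0.1869×152.05 = 58.0165 per 100000.
The 2012 intake: 0.3467×5.47 + 0.2218×26.37 + 0.2446×57.48 + 0.1869×160.01 = 51.7069 per 100000.
Ratio = 58.0165 ÷ 51.7069 = 1.12203.

1.122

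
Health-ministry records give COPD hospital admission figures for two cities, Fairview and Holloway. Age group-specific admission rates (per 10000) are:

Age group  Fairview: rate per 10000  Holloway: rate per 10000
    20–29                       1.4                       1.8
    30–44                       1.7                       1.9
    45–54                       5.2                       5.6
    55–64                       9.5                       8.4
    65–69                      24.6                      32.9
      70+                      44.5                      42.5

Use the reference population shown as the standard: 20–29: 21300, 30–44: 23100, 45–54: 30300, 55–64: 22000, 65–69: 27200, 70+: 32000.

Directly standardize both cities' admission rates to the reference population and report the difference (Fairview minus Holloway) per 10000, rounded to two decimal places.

Standard total = 155900; weights = 0.1366, 0.1482, 0.1944, 0.1411, 0.1745, 0.2053.
Fairview: 0.1366×1.4 + 0.1482×1.7 + 0.1944×5.2 + 0.1411×9.5 + 0.1745×24.6 + 0.2053×44.5 = 16.2205 per 10000.
Holloway: 0.1366×1.8 + 0.1482×1.9 + 0.1944×5.6 + 0.1411×8.4 + 0.1745×32.9 + 0.2053×42.5 = 17.2648 per 10000.
Difference = 16.2205 − 17.2648 = -1.0444.

-1.04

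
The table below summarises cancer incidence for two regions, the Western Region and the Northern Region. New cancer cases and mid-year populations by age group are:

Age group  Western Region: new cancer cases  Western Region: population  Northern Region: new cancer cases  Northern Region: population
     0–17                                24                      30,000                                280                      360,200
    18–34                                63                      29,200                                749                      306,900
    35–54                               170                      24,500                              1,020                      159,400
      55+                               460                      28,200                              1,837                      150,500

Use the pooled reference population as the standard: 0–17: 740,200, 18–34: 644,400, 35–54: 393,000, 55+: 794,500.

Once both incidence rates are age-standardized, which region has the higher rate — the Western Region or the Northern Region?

Age-specific rates per 100,000 for the Western Region: 80.00, 215.75, 693.88, 1631.21.
For the Northern Region: 77.73, 244.05, 639.90, 1220.60.
Standard total = 2,572,100; weights = 0.2878, 0.2505, 0.1528, 0.3089.
The Western Region: 0.2878×80.00 + 0.2505×215.75 + 0.1528×693.88 + 0.3089×1631.21 = 686.9617 per 100,000.
The Northern Region: 0.2878×77.73 + 0.2505×244.05 + 0.1528×639.90 + 0.3089×1220.60 = 558.3192 per 100,000.

Western Region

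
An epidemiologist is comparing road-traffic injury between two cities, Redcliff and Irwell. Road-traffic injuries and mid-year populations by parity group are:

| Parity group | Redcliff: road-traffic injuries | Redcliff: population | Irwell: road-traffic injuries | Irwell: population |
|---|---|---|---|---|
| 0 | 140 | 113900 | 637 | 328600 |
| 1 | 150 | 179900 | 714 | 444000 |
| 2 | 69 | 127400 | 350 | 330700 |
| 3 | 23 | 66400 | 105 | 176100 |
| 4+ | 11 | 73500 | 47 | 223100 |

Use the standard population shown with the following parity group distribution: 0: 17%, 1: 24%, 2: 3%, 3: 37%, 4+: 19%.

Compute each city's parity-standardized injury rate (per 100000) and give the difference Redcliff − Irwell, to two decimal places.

Parity-specific rates per 100000 for Redcliff: 122.91, 83.38, 54.16, 34.64, 14.97.
For Irwell: 193.85, 160.81, 105.84, 59.63, 21.07.
Standard weights: 0.17, 0.24, 0.03, 0.37, 0.19.
Redcliff: 0.1700×122.91 + 0.2400×83.38 + 0.0300×54.16 + 0.3700×34.64 + 0.1900×14.97 = 58.1912 per 100000.
Irwell: 0.1700×193.85 + 0.2400×160.81 + 0.0300×105.84 + 0.3700×59.63 + 0.1900×21.07 = 100.7887 per 100000.
Difference = 58.1912 − 100.7887 = -42.5974.

-42.60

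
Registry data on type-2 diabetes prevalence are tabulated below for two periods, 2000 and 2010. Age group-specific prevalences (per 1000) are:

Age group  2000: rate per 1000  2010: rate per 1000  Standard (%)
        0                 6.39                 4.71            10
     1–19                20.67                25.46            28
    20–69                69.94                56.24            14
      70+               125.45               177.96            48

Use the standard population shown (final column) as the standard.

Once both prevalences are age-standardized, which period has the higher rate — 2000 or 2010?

2010

Standard weights: 0.10, 0.28, 0.14, 0.48.
2000: 0.1000×6.39 + 0.2800×20.67 + 0.1400×69.94 + 0.4800×125.45 = 76.4342 per 1000.
2010: 0.1000×4.71 + 0.2800×25.46 + 0.1400×56.24 + 0.4800×177.96 = 100.8942 per 1000.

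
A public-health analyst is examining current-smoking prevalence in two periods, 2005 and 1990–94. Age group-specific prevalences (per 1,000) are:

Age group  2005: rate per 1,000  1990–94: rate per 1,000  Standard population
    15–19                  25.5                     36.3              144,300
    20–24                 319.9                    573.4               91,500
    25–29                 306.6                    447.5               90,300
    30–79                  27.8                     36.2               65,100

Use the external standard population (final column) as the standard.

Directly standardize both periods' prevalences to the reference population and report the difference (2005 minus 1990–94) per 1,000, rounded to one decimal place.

-97.2

Standard total = 391,200; weights = 0.3689, 0.2339, 0.2308, 0.1664.
2005: 0.3689×25.5 + 0.2339×319.9 + 0.2308×306.6 + 0.1664×27.8 = 159.6275 per 1,000.
1990–94: 0.3689×36.3 + 0.2339×573.4 + 0.2308×447.5 + 0.1664×36.2 = 256.8253 per 1,000.
Difference = 159.6275 − 256.8253 = -97.1979.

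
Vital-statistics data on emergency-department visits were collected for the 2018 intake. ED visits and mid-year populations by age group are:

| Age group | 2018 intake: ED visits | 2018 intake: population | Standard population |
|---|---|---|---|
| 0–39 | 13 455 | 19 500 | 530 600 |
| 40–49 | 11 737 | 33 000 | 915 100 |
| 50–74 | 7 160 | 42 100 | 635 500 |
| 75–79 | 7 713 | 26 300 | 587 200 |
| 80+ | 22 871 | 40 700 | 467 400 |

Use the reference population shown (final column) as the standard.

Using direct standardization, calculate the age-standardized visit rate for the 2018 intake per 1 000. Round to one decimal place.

393.7

Age-specific rates per 1 000 for the 2018 intake: 690.000, 355.667, 170.071, 293.270, 561.941.
Standard total = 3 135 800; weights = 0.1692, 0.2918, 0.2027, 0.1873, 0.1491.
Standardized rate: 0.1692×690.000 + 0.2918×355.667 + 0.2027×170.071 + 0.1873×293.270 + 0.1491×561.941 = 393.6872 per 1 000.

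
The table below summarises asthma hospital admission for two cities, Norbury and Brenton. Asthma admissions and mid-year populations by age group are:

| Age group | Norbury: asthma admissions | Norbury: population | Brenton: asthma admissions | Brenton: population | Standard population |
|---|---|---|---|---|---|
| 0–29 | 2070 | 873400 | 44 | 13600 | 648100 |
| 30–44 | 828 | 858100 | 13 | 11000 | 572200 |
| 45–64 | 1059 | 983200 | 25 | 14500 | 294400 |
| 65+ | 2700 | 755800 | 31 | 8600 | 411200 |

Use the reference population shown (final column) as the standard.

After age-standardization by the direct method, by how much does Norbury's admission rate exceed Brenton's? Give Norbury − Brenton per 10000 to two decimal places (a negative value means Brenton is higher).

-4.61

Age-specific rates per 10000 for Norbury: 23.70, 9.65, 10.77, 35.72.
For Brenton: 32.35, 11.82, 17.24, 36.05.
Standard total = 1925900; weights = 0.3365, 0.2971, 0.1529, 0.2135.
Norbury: 0.3365×23.70 + 0.2971×9.65 + 0.1529×10.77 + 0.2135×35.72 = 20.1164 per 10000.
Brenton: 0.3365×32.35 + 0.2971×11.82 + 0.1529×17.24 + 0.2135×36.05 = 24.7305 per 10000.
Difference = 20.1164 − 24.7305 = -4.6141.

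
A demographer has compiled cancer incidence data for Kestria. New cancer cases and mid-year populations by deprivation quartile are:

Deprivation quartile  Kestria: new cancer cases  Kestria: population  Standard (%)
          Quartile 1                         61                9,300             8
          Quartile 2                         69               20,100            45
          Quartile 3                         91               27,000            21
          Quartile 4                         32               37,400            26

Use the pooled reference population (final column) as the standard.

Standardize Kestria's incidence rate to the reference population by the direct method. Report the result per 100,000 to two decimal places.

Deprivation-specific rates per 100,000 for Kestria: 655.91, 343.28, 337.04, 85.56.
Standard weights: 0.08, 0.45, 0.21, 0.26.
Standardized rate: 0.0800×655.91 + 0.4500×343.28 + 0.2100×337.04 + 0.2600×85.56 = 299.9745 per 100,000.

299.97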